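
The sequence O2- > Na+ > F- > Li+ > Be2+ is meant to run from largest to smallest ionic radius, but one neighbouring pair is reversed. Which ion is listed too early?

Na+

Compare adjacent ions: Na+ and F- share 10 electrons; the higher nuclear charge on Na (Z=11) contracts it more, so Na+ < F- — yet in this decreasing list Na+ sits before F-. Nothing else is reversed, so Na+ should move one place to the right.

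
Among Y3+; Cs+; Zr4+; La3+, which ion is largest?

Cs+

Work out protons and electrons: Zr4+: 36 e⁻, Z=40, Y3+: 36 e⁻, Z=39, La3+: 54 e⁻, Z=57, Cs+: 54 e⁻, Z=55. Zr4+ < Y3+ (isoelectronic, higher Z=40 is smaller); Y3+ < La3+ (same group, period 5 vs 6); La3+ < Cs+ (both 54 e⁻, Z=57>55).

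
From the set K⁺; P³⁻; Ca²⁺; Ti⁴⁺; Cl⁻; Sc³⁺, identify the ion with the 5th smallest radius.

Cl⁻

These species are isoelectronic with 18 electrons. The only difference is the number of protons: Ti⁴⁺ (Z=22), Sc³⁺ (Z=21), Ca²⁺ (Z=20), K⁺ (Z=19), Cl⁻ (Z=17), P³⁻ (Z=15). The strongest nuclear pull (Ti⁴⁺) gives the smallest ion.
That gives Ti⁴⁺ < Sc³⁺ < Ca²⁺ < K⁺ < Cl⁻ < P³⁻. From the smallest end, number 5 is Cl⁻.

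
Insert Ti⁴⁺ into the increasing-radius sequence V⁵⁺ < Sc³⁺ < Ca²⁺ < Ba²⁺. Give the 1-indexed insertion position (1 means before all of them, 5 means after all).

2

V⁵⁺ (Z=23, 18 e⁻), Ti⁴⁺ (Z=22, 18 e⁻), Sc³⁺ (Z=21, 18 e⁻), Ca²⁺ (Z=20, 18 e⁻), Ba²⁺ (Z=56, 54 e⁻). V⁵⁺ < Ti⁴⁺ (both 18 e⁻, Z=23>22); Ti⁴⁺ < Sc³⁺ (both 18 e⁻, Z=22>21); Sc³⁺ < Ca²⁺ (both 18 e⁻, Z=21>20); Ca²⁺ < Ba²⁺ (same group, 2 shells fewer).
Merged order: V⁵⁺ < Ti⁴⁺ < Sc³⁺ < Ca²⁺ < Ba²⁺ — Ti⁴⁺ is number 2.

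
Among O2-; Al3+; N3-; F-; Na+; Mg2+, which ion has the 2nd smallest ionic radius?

Mg2+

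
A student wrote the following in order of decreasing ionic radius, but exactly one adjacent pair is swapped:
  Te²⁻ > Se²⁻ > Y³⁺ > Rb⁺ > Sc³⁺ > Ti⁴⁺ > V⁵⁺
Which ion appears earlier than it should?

The pair Y³⁺, Rb⁺ is the wrong way round — they are isoelectronic (36 e⁻) and Y has more protons than Rb (39 vs 37), making Y³⁺ smaller. All other adjacent pairs agree with periodic trends, so Y³⁺ is the misplaced ion.

Y³⁺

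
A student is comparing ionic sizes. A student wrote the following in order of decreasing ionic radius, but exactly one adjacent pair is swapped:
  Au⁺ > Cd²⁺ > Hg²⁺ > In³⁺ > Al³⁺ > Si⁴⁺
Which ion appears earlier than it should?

Check each adjacent pair. Cd²⁺ and Hg²⁺ are reversed: same group and charge — period 5 sits above period 6, so Cd²⁺ is smaller. No other neighbouring pair contradicts the periodic trends, so Cd²⁺ is the ion listed too early.

Cd²⁺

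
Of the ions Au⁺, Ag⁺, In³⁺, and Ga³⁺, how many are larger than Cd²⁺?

2

Work out protons and electrons: Ga³⁺: 28 e⁻, Z=31, In³⁺: 46 e⁻, Z=49, Cd²⁺: 46 e⁻, Z=48, Ag⁺: 46 e⁻, Z=47, Au⁺: 78 e⁻, Z=79. Ga³⁺ < In³⁺ (same group, period 4 vs 5); In³⁺ < Cd²⁺ (both 46 e⁻, Z=49>48); Cd²⁺ < Ag⁺ (isoelectronic, higher Z=48 is smaller); Ag⁺ < Au⁺ (same group, 1 shell fewer).
Placing each against Cd²⁺: smaller — Ga³⁺, In³⁺; larger — Ag⁺, Au⁺. Count: 2.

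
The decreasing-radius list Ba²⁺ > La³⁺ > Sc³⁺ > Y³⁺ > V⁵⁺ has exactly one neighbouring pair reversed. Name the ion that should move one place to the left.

The pair Sc³⁺, Y³⁺ is the wrong way round — Sc³⁺ and Y³⁺ are in one column with the same charge; the lighter period-4 ion has one fewer shell and is smaller. All other adjacent pairs agree with periodic trends, so Y³⁺ is the misplaced ion.

Y³⁺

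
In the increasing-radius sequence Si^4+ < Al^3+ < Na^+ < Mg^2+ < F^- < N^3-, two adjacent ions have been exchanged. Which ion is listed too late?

Mg^2+

Scanning neighbour by neighbour, only Na^+/Mg^2+ violates a trend: Mg^2+ and Na^+ share 10 electrons; the higher nuclear charge on Mg (Z=12) contracts it more, so Mg^2+ < Na^+. That makes Mg^2+ the one sitting a position late relative to where it belongs.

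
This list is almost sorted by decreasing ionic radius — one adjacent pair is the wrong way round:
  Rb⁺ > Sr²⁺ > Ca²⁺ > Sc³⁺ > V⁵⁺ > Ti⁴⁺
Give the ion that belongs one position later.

V⁵⁺

The pair V⁵⁺, Ti⁴⁺ is the wrong way round — they are isoelectronic (18 e⁻) and V has more protons than Ti (23 vs 22), making V⁵⁺ smaller. All other adjacent pairs agree with periodic trends, so V⁵⁺ is the misplaced ion.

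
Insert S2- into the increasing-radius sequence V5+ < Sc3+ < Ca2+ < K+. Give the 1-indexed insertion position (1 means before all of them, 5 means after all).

All of these have 18 electrons (isoelectronic). With the same electron cloud, the ion with the most protons pulls it in tightest. Nuclear charges: V5+ (Z=23), Sc3+ (Z=21), Ca2+ (Z=20), K+ (Z=19), S2- (Z=16). Highest Z is smallest.
Putting S2- in gives V5+ < Sc3+ < Ca2+ < K+ < S2-; it lands at slot 5.

5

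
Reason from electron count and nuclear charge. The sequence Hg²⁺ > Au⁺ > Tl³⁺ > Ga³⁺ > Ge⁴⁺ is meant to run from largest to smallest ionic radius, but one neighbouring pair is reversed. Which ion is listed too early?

Hg²⁺

Check each adjacent pair. Hg²⁺ and Au⁺ are reversed: they are isoelectronic (78 e⁻) and Hg has more protons than Au (80 vs 79), making Hg²⁺ smaller. No other neighbouring pair contradicts the periodic trends, so Hg²⁺ is the ion listed too early.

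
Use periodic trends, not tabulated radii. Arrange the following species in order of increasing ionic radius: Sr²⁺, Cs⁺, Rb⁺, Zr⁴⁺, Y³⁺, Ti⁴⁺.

First list Z and electron count for each: Ti⁴⁺: 18 e⁻, Z=22, Zr⁴⁺: 36 e⁻, Z=40, Y³⁺: 36 e⁻, Z=39, Sr²⁺: 36 e⁻, Z=38, Rb⁺: 36 e⁻, Z=37, Cs⁺: 54 e⁻, Z=55. Ti⁴⁺ < Zr⁴⁺ (same group, period 4 vs 5); Zr⁴⁺ < Y³⁺ (isoelectronic, higher Z=40 is smaller); Y³⁺ < Sr²⁺ (both 36 e⁻, Z=39>38); Sr²⁺ < Rb⁺ (both 36 e⁻, Z=38>37); Rb⁺ < Cs⁺ (same group, period 5 vs 6).

Ti⁴⁺ < Zr⁴⁺ < Y³⁺ < Sr²⁺ < Rb⁺ < Cs⁺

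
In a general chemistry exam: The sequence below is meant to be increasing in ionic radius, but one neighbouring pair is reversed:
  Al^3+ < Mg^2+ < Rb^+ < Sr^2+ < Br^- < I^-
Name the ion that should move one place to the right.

Rb^+

Scanning neighbour by neighbour, only Rb^+/Sr^2+ violates a trend: both have 36 electrons but Z(Sr)=38 > Z(Rb)=37, so Sr^2+ should be the smaller of the two. That makes Rb^+ the one sitting a position early relative to where it belongs.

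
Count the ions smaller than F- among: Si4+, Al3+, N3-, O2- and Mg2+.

3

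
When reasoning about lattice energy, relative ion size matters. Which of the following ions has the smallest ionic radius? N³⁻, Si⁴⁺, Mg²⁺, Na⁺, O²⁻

Si⁴⁺

Isoelectronic series (10 e⁻ each). Size is set by nuclear charge: more protons means a smaller ion. Si⁴⁺ (Z=14), Mg²⁺ (Z=12), Na⁺ (Z=11), O²⁻ (Z=8), N³⁻ (Z=7).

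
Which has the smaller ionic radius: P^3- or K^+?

K^+

All of these have 18 electrons (isoelectronic). With the same electron cloud, the ion with the most protons pulls it in tightest. Nuclear charges: K^+ (Z=19), P^3- (Z=15). Highest Z is smallest.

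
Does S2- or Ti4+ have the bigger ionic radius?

S2-

These species are isoelectronic with 18 electrons. The only difference is the number of protons: Ti4+ (Z=22), S2- (Z=16). The strongest nuclear pull (Ti4+) gives the smallest ion.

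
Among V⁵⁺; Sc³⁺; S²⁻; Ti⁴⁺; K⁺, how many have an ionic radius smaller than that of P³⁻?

All of these have 18 electrons (isoelectronic). With the same electron cloud, the ion with the most protons pulls it in tightest. Nuclear charges: V⁵⁺ (Z=23), Ti⁴⁺ (Z=22), Sc³⁺ (Z=21), K⁺ (Z=19), S²⁻ (Z=16), P³⁻ (Z=15). Highest Z is smallest.
Relative to P³⁻, the ions that are smaller are V⁵⁺, Ti⁴⁺, Sc³⁺, K⁺, S²⁻. That's 5.

5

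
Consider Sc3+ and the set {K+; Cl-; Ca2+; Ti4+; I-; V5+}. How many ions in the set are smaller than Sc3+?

Electron counts and nuclear charges: V5+: 18 e⁻, Z=23, Ti4+: 18 e⁻, Z=22, Sc3+: 18 e⁻, Z=21, Ca2+: 18 e⁻, Z=20, K+: 18 e⁻, Z=19, Cl-: 18 e⁻, Z=17, I-: 54 e⁻, Z=53. V5+ < Ti4+ (isoelectronic, higher Z=23 is smaller); Ti4+ < Sc3+ (both 18 e⁻, Z=22>21); Sc3+ < Ca2+ (both 18 e⁻, Z=21>20); Ca2+ < K+ (both 18 e⁻, Z=20>19); K+ < Cl- (isoelectronic, higher Z=19 is smaller); Cl- < I- (same group, period 3 vs 5).
Ordering all of them (including Sc3+) by radius gives V5+ < Ti4+ < Sc3+ < Ca2+ < K+ < Cl- < I-. That's 2.

2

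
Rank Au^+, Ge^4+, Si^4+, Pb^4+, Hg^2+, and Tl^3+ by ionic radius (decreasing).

Tabulating Z and e⁻: Si^4+ has 10 e⁻ (Z=14), Ge^4+ has 28 e⁻ (Z=32), Pb^4+ has 78 e⁻ (Z=82), Tl^3+ has 78 e⁻ (Z=81), Hg^2+ has 78 e⁻ (Z=80), Au^+ has 78 e⁻ (Z=79). Si^4+ < Ge^4+ (same group, period 3 vs 4); Ge^4+ < Pb^4+ (same group, 2 shells fewer); Pb^4+ < Tl^3+ (isoelectronic, higher Z=82 is smaller); Tl^3+ < Hg^2+ (isoelectronic, higher Z=81 is smaller); Hg^2+ < Au^+ (both 78 e⁻, Z=80>79).

Au^+ > Hg^2+ > Tl^3+ > Pb^4+ > Ge^4+ > Si^4+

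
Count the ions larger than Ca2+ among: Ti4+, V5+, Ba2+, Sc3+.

1

V5+: 18 e⁻, Z=23, Ti4+: 18 e⁻, Z=22, Sc3+: 18 e⁻, Z=21, Ca2+: 18 e⁻, Z=20, Ba2+: 54 e⁻, Z=56. V5+ < Ti4+ (both 18 e⁻, Z=23>22); Ti4+ < Sc3+ (both 18 e⁻, Z=22>21); Sc3+ < Ca2+ (isoelectronic, higher Z=21 is smaller); Ca2+ < Ba2+ (same group, period 4 vs 6).
Ordering all of them (including Ca2+) by radius gives V5+ < Ti4+ < Sc3+ < Ca2+ < Ba2+. That's 1.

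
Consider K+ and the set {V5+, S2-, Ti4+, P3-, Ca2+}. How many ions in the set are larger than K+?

2

Isoelectronic series (18 e⁻ each). Size is set by nuclear charge: more protons means a smaller ion. V5+ (Z=23), Ti4+ (Z=22), Ca2+ (Z=20), K+ (Z=19), S2- (Z=16), P3- (Z=15).
Overall: V5+ < Ti4+ < Ca2+ < K+ < S2- < P3-. K+ has 3 below it and 2 above. Count: 2.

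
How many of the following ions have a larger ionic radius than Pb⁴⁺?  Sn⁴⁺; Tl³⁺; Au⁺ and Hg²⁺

3

First list Z and electron count for each: Sn⁴⁺ has 46 e⁻ (Z=50), Pb⁴⁺ has 78 e⁻ (Z=82), Tl³⁺ has 78 e⁻ (Z=81), Hg²⁺ has 78 e⁻ (Z=80), Au⁺ has 78 e⁻ (Z=79). Sn⁴⁺ < Pb⁴⁺ (same group, 1 shell fewer); Pb⁴⁺ < Tl³⁺ (both 78 e⁻, Z=82>81); Tl³⁺ < Hg²⁺ (both 78 e⁻, Z=81>80); Hg²⁺ < Au⁺ (isoelectronic, higher Z=80 is smaller).
Ordering all of them (including Pb⁴⁺) by radius gives Sn⁴⁺ < Pb⁴⁺ < Tl³⁺ < Hg²⁺ < Au⁺. So 3 are larger.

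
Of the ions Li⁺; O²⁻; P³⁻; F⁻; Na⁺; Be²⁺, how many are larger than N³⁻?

Tabulating Z and e⁻: Be²⁺: 2 e⁻, Z=4, Li⁺: 2 e⁻, Z=3, Na⁺: 10 e⁻, Z=11, F⁻: 10 e⁻, Z=9, O²⁻: 10 e⁻, Z=8, N³⁻: 10 e⁻, Z=7, P³⁻: 18 e⁻, Z=15. Be²⁺ < Li⁺ (isoelectronic, higher Z=4 is smaller); Li⁺ < Na⁺ (same group, period 2 vs 3); Na⁺ < F⁻ (isoelectronic, higher Z=11 is smaller); F⁻ < O²⁻ (isoelectronic, higher Z=9 is smaller); O²⁻ < N³⁻ (both 10 e⁻, Z=8>7); N³⁻ < P³⁻ (same group, period 2 vs 3).
Ordering all of them (including N³⁻) by radius gives Be²⁺ < Li⁺ < Na⁺ < F⁻ < O²⁻ < N³⁻ < P³⁻. Count: 1.

1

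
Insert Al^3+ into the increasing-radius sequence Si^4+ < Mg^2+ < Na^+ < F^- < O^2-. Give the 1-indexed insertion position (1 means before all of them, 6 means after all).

2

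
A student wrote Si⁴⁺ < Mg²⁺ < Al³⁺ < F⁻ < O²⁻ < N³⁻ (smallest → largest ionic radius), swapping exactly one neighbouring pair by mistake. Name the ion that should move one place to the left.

Check each adjacent pair. Mg²⁺ and Al³⁺ are reversed: Al³⁺ and Mg²⁺ share 10 electrons; the higher nuclear charge on Al (Z=13) contracts it more, so Al³⁺ < Mg²⁺. No other neighbouring pair contradicts the periodic trends, so Al³⁺ is the ion listed too late.

Al³⁺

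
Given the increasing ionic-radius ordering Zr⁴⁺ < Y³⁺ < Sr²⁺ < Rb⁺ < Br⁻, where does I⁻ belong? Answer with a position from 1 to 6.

Tabulating Z and e⁻: Zr⁴⁺ (Z=40, 36 e⁻), Y³⁺ (Z=39, 36 e⁻), Sr²⁺ (Z=38, 36 e⁻), Rb⁺ (Z=37, 36 e⁻), Br⁻ (Z=35, 36 e⁻), I⁻ (Z=53, 54 e⁻). Zr⁴⁺ < Y³⁺ (both 36 e⁻, Z=40>39); Y³⁺ < Sr²⁺ (isoelectronic, higher Z=39 is smaller); Sr²⁺ < Rb⁺ (isoelectronic, higher Z=38 is smaller); Rb⁺ < Br⁻ (both 36 e⁻, Z=37>35); Br⁻ < I⁻ (same group, period 4 vs 5).
With I⁻ included the full order is Zr⁴⁺ < Y³⁺ < Sr²⁺ < Rb⁺ < Br⁻ < I⁻, so it takes position 6.

6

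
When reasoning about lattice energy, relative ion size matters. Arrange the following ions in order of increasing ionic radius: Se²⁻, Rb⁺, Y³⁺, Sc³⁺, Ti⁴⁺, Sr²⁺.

Ti⁴⁺ < Sc³⁺ < Y³⁺ < Sr²⁺ < Rb⁺ < Se²⁻

Work out protons and electrons: Ti⁴⁺ (Z=22, 18 e⁻), Sc³⁺ (Z=21, 18 e⁻), Y³⁺ (Z=39, 36 e⁻), Sr²⁺ (Z=38, 36 e⁻), Rb⁺ (Z=37, 36 e⁻), Se²⁻ (Z=34, 36 e⁻). Ti⁴⁺ < Sc³⁺ (both 18 e⁻, Z=22>21); Sc³⁺ < Y³⁺ (same group, 1 shell fewer); Y³⁺ < Sr²⁺ (both 36 e⁻, Z=39>38); Sr²⁺ < Rb⁺ (isoelectronic, higher Z=38 is smaller); Rb⁺ < Se²⁻ (both 36 e⁻, Z=37>34).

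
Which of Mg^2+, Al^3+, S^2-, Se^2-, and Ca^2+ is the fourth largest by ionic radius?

Mg^2+

Work out protons and electrons: Al^3+: 10 e⁻, Z=13, Mg^2+: 10 e⁻, Z=12, Ca^2+: 18 e⁻, Z=20, S^2-: 18 e⁻, Z=16, Se^2-: 36 e⁻, Z=34. Al^3+ < Mg^2+ (isoelectronic, higher Z=13 is smaller); Mg^2+ < Ca^2+ (same group, 1 shell fewer); Ca^2+ < S^2- (isoelectronic, higher Z=20 is smaller); S^2- < Se^2- (same group, 1 shell fewer).
So the order is Al^3+ < Mg^2+ < Ca^2+ < S^2- < Se^2-; the 4th-largest ion is Mg^2+.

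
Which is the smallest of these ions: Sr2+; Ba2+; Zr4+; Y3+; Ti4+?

Work out protons and electrons: Ti4+ (Z=22, 18 e⁻), Zr4+ (Z=40, 36 e⁻), Y3+ (Z=39, 36 e⁻), Sr2+ (Z=38, 36 e⁻), Ba2+ (Z=56, 54 e⁻). Ti4+ < Zr4+ (same group, period 4 vs 5); Zr4+ < Y3+ (isoelectronic, higher Z=40 is smaller); Y3+ < Sr2+ (isoelectronic, higher Z=39 is smaller); Sr2+ < Ba2+ (same group, 1 shell fewer).

Ti4+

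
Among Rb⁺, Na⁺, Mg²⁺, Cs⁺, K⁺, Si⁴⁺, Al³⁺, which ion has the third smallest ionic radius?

Mg²⁺

Electron counts and nuclear charges: Si⁴⁺ (Z=14, 10 e⁻), Al³⁺ (Z=13, 10 e⁻), Mg²⁺ (Z=12, 10 e⁻), Na⁺ (Z=11, 10 e⁻), K⁺ (Z=19, 18 e⁻), Rb⁺ (Z=37, 36 e⁻), Cs⁺ (Z=55, 54 e⁻). Si⁴⁺ < Al³⁺ (both 10 e⁻, Z=14>13); Al³⁺ < Mg²⁺ (both 10 e⁻, Z=13>12); Mg²⁺ < Na⁺ (isoelectronic, higher Z=12 is smaller); Na⁺ < K⁺ (same group, 1 shell fewer); K⁺ < Rb⁺ (same group, period 4 vs 5); Rb⁺ < Cs⁺ (same group, 1 shell fewer).
That gives Si⁴⁺ < Al³⁺ < Mg²⁺ < Na⁺ < K⁺ < Rb⁺ < Cs⁺. From the smallest end, number 3 is Mg²⁺.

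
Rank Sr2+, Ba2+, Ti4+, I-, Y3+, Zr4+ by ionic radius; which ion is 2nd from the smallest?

Work out protons and electrons: Ti4+ has 18 e⁻ (Z=22), Zr4+ has 36 e⁻ (Z=40), Y3+ has 36 e⁻ (Z=39), Sr2+ has 36 e⁻ (Z=38), Ba2+ has 54 e⁻ (Z=56), I- has 54 e⁻ (Z=53). Ti4+ < Zr4+ (same group, period 4 vs 5); Zr4+ < Y3+ (both 36 e⁻, Z=40>39); Y3+ < Sr2+ (both 36 e⁻, Z=39>38); Sr2+ < Ba2+ (same group, period 5 vs 6); Ba2+ < I- (isoelectronic, higher Z=56 is smaller).
Full ascending order: Ti4+ < Zr4+ < Y3+ < Sr2+ < Ba2+ < I-. Counting from the smallest, position 2 is Zr4+.

Zr4+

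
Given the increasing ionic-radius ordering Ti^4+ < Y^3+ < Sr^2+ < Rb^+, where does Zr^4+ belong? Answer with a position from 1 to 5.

2

Ti^4+ (Z=22, 18 e⁻), Zr^4+ (Z=40, 36 e⁻), Y^3+ (Z=39, 36 e⁻), Sr^2+ (Z=38, 36 e⁻), Rb^+ (Z=37, 36 e⁻). Ti^4+ < Zr^4+ (same group, period 4 vs 5); Zr^4+ < Y^3+ (isoelectronic, higher Z=40 is smaller); Y^3+ < Sr^2+ (both 36 e⁻, Z=39>38); Sr^2+ < Rb^+ (both 36 e⁻, Z=38>37).
Merged order: Ti^4+ < Zr^4+ < Y^3+ < Sr^2+ < Rb^+ — Zr^4+ is number 2.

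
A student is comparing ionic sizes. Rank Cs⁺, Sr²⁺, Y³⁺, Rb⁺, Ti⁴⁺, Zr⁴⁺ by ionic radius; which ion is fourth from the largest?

Y³⁺

First list Z and electron count for each: Ti⁴⁺ (Z=22, 18 e⁻), Zr⁴⁺ (Z=40, 36 e⁻), Y³⁺ (Z=39, 36 e⁻), Sr²⁺ (Z=38, 36 e⁻), Rb⁺ (Z=37, 36 e⁻), Cs⁺ (Z=55, 54 e⁻). Ti⁴⁺ < Zr⁴⁺ (same group, 1 shell fewer); Zr⁴⁺ < Y³⁺ (isoelectronic, higher Z=40 is smaller); Y³⁺ < Sr²⁺ (isoelectronic, higher Z=39 is smaller); Sr²⁺ < Rb⁺ (both 36 e⁻, Z=38>37); Rb⁺ < Cs⁺ (same group, 1 shell fewer).
Ordering: Ti⁴⁺ < Zr⁴⁺ < Y³⁺ < Sr²⁺ < Rb⁺ < Cs⁺. The fourth largest is Y³⁺.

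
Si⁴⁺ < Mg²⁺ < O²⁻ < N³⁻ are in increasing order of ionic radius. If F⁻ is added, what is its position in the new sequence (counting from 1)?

Isoelectronic series (10 e⁻ each). Size is set by nuclear charge: more protons means a smaller ion. Si⁴⁺ (Z=14), Mg²⁺ (Z=12), F⁻ (Z=9), O²⁻ (Z=8), N³⁻ (Z=7).
Putting F⁻ in gives Si⁴⁺ < Mg²⁺ < F⁻ < O²⁻ < N³⁻; it lands at slot 3.

3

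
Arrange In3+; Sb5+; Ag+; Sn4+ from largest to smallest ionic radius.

Ag+ > In3+ > Sn4+ > Sb5+

Isoelectronic series (46 e⁻ each). Size is set by nuclear charge: more protons means a smaller ion. Sb5+ (Z=51), Sn4+ (Z=50), In3+ (Z=49), Ag+ (Z=47).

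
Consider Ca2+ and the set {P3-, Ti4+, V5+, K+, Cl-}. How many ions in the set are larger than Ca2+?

All of these have 18 electrons (isoelectronic). With the same electron cloud, the ion with the most protons pulls it in tightest. Nuclear charges: V5+ (Z=23), Ti4+ (Z=22), Ca2+ (Z=20), K+ (Z=19), Cl- (Z=17), P3- (Z=15). Highest Z is smallest.
Ordering all of them (including Ca2+) by radius gives V5+ < Ti4+ < Ca2+ < K+ < Cl- < P3-. So 3 are larger.

3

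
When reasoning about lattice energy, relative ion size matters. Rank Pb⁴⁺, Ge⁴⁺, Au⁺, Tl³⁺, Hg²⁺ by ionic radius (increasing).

Work out protons and electrons: Ge⁴⁺ has 28 e⁻ (Z=32), Pb⁴⁺ has 78 e⁻ (Z=82), Tl³⁺ has 78 e⁻ (Z=81), Hg²⁺ has 78 e⁻ (Z=80), Au⁺ has 78 e⁻ (Z=79). Ge⁴⁺ < Pb⁴⁺ (same group, period 4 vs 6); Pb⁴⁺ < Tl³⁺ (isoelectronic, higher Z=82 is smaller); Tl³⁺ < Hg²⁺ (both 78 e⁻, Z=81>80); Hg²⁺ < Au⁺ (isoelectronic, higher Z=80 is smaller).

Ge⁴⁺ < Pb⁴⁺ < Tl³⁺ < Hg²⁺ < Au⁺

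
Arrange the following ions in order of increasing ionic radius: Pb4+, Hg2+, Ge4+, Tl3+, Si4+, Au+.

Tabulating Z and e⁻: Si4+ (Z=14, 10 e⁻), Ge4+ (Z=32, 28 e⁻), Pb4+ (Z=82, 78 e⁻), Tl3+ (Z=81, 78 e⁻), Hg2+ (Z=80, 78 e⁻), Au+ (Z=79, 78 e⁻). Si4+ < Ge4+ (same group, 1 shell fewer); Ge4+ < Pb4+ (same group, period 4 vs 6); Pb4+ < Tl3+ (both 78 e⁻, Z=82>81); Tl3+ < Hg2+ (isoelectronic, higher Z=81 is smaller); Hg2+ < Au+ (both 78 e⁻, Z=80>79).

Si4+ < Ge4+ < Pb4+ < Tl3+ < Hg2+ < Au+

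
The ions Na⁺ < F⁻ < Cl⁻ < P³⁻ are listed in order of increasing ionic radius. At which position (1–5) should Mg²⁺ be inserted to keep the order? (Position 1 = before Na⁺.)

Electron counts and nuclear charges: Mg²⁺: 10 e⁻, Z=12, Na⁺: 10 e⁻, Z=11, F⁻: 10 e⁻, Z=9, Cl⁻: 18 e⁻, Z=17, P³⁻: 18 e⁻, Z=15. Mg²⁺ < Na⁺ (isoelectronic, higher Z=12 is smaller); Na⁺ < F⁻ (both 10 e⁻, Z=11>9); F⁻ < Cl⁻ (same group, period 2 vs 3); Cl⁻ < P³⁻ (isoelectronic, higher Z=17 is smaller).
Merged order: Mg²⁺ < Na⁺ < F⁻ < Cl⁻ < P³⁻ — Mg²⁺ is number 1.

1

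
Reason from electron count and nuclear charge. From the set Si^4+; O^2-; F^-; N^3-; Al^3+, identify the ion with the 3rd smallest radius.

F^-

Isoelectronic series (10 e⁻ each). Size is set by nuclear charge: more protons means a smaller ion. Si^4+ (Z=14), Al^3+ (Z=13), F^- (Z=9), O^2- (Z=8), N^3- (Z=7).
That gives Si^4+ < Al^3+ < F^- < O^2- < N^3-. From the smallest end, number 3 is F^-.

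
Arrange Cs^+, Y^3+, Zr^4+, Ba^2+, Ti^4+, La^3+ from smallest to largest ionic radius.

First list Z and electron count for each: Ti^4+: 18 e⁻, Z=22, Zr^4+: 36 e⁻, Z=40, Y^3+: 36 e⁻, Z=39, La^3+: 54 e⁻, Z=57, Ba^2+: 54 e⁻, Z=56, Cs^+: 54 e⁻, Z=55. Ti^4+ < Zr^4+ (same group, 1 shell fewer); Zr^4+ < Y^3+ (isoelectronic, higher Z=40 is smaller); Y^3+ < La^3+ (same group, 1 shell fewer); La^3+ < Ba^2+ (isoelectronic, higher Z=57 is smaller); Ba^2+ < Cs^+ (both 54 e⁻, Z=56>55).

Ti^4+ < Zr^4+ < Y^3+ < La^3+ < Ba^2+ < Cs^+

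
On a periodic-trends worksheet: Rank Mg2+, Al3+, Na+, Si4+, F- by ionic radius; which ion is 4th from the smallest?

Na+

Isoelectronic series (10 e⁻ each). Size is set by nuclear charge: more protons means a smaller ion. Si4+ (Z=14), Al3+ (Z=13), Mg2+ (Z=12), Na+ (Z=11), F- (Z=9).
That gives Si4+ < Al3+ < Mg2+ < Na+ < F-. From the smallest end, number 4 is Na+.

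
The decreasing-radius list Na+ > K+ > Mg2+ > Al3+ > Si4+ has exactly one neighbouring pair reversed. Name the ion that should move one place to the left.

K+

Compare adjacent ions: Na+ and K+ are in one column with the same charge; the lighter period-3 ion has one fewer shell and is smaller — yet in this decreasing list Na+ sits before K+. Nothing else is reversed, so K+ should move one place to the left.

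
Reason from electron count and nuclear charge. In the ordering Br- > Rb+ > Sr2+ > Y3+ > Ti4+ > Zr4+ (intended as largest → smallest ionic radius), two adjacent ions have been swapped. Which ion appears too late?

Zr4+

Check each adjacent pair. Ti4+ and Zr4+ are reversed: same group and charge — period 4 sits above period 5, so Ti4+ is smaller. No other neighbouring pair contradicts the periodic trends, so Zr4+ is the ion listed too late.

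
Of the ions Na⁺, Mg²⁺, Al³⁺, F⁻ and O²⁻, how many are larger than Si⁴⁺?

5

These species are isoelectronic with 10 electrons. The only difference is the number of protons: Si⁴⁺ (Z=14), Al³⁺ (Z=13), Mg²⁺ (Z=12), Na⁺ (Z=11), F⁻ (Z=9), O²⁻ (Z=8). The strongest nuclear pull (Si⁴⁺) gives the smallest ion.
Placing each against Si⁴⁺: smaller — none; larger — Al³⁺, Mg²⁺, Na⁺, F⁻, O²⁻. That's 5.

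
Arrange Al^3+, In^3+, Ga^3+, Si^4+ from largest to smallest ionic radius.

Electron counts and nuclear charges: Si^4+ has 10 e⁻ (Z=14), Al^3+ has 10 e⁻ (Z=13), Ga^3+ has 28 e⁻ (Z=31), In^3+ has 46 e⁻ (Z=49). Si^4+ < Al^3+ (both 10 e⁻, Z=14>13); Al^3+ < Ga^3+ (same group, period 3 vs 4); Ga^3+ < In^3+ (same group, period 4 vs 5).

In^3+ > Ga^3+ > Al^3+ > Si^4+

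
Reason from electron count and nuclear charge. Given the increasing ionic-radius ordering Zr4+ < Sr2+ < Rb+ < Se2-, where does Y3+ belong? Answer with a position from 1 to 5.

2

All of these have 36 electrons (isoelectronic). With the same electron cloud, the ion with the most protons pulls it in tightest. Nuclear charges: Zr4+ (Z=40), Y3+ (Z=39), Sr2+ (Z=38), Rb+ (Z=37), Se2- (Z=34). Highest Z is smallest.
Putting Y3+ in gives Zr4+ < Y3+ < Sr2+ < Rb+ < Se2-; it lands at slot 2.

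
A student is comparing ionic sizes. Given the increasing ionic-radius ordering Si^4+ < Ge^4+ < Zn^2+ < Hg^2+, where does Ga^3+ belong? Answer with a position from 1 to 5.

3

First list Z and electron count for each: Si^4+ has 10 e⁻ (Z=14), Ge^4+ has 28 e⁻ (Z=32), Ga^3+ has 28 e⁻ (Z=31), Zn^2+ has 28 e⁻ (Z=30), Hg^2+ has 78 e⁻ (Z=80). Si^4+ < Ge^4+ (same group, period 3 vs 4); Ge^4+ < Ga^3+ (isoelectronic, higher Z=32 is smaller); Ga^3+ < Zn^2+ (both 28 e⁻, Z=31>30); Zn^2+ < Hg^2+ (same group, period 4 vs 6).
Merged order: Si^4+ < Ge^4+ < Ga^3+ < Zn^2+ < Hg^2+ — Ga^3+ is number 3.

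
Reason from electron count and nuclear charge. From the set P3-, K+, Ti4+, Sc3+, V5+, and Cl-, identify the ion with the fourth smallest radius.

Isoelectronic series (18 e⁻ each). Size is set by nuclear charge: more protons means a smaller ion. V5+ (Z=23), Ti4+ (Z=22), Sc3+ (Z=21), K+ (Z=19), Cl- (Z=17), P3- (Z=15).
Full ascending order: V5+ < Ti4+ < Sc3+ < K+ < Cl- < P3-. Counting from the smallest, position 4 is K+.

K+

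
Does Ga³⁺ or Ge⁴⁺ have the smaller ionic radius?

Ge⁴⁺

Each ion has 28 electrons. The ranking follows nuclear charge in reverse — greater Z gives a smaller radius. Ge⁴⁺ (Z=32), Ga³⁺ (Z=31).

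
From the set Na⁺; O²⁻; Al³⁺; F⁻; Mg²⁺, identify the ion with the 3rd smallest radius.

All of these have 10 electrons (isoelectronic). With the same electron cloud, the ion with the most protons pulls it in tightest. Nuclear charges: Al³⁺ (Z=13), Mg²⁺ (Z=12), Na⁺ (Z=11), F⁻ (Z=9), O²⁻ (Z=8). Highest Z is smallest.
Ordering: Al³⁺ < Mg²⁺ < Na⁺ < F⁻ < O²⁻. The 3rd smallest is Na⁺.

Na⁺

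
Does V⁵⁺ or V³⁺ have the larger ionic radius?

V³⁺

For a single element, ionic radius drops as positive charge rises — V⁵⁺ < V³⁺.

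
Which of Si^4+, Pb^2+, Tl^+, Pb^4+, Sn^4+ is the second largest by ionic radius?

Tabulating Z and e⁻: Si^4+ (Z=14, 10 e⁻), Sn^4+ (Z=50, 46 e⁻), Pb^4+ (Z=82, 78 e⁻), Pb^2+ (Z=82, 80 e⁻), Tl^+ (Z=81, 80 e⁻). Si^4+ < Sn^4+ (same group, period 3 vs 5); Sn^4+ < Pb^4+ (same group, 1 shell fewer); Pb^4+ < Pb^2+ (higher charge on the same element); Pb^2+ < Tl^+ (both 80 e⁻, Z=82>81).
So the order is Si^4+ < Sn^4+ < Pb^4+ < Pb^2+ < Tl^+; the 2nd-largest ion is Pb^2+.

Pb^2+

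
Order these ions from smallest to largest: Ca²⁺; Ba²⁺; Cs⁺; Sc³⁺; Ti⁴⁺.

Ti⁴⁺ < Sc³⁺ < Ca²⁺ < Ba²⁺ < Cs⁺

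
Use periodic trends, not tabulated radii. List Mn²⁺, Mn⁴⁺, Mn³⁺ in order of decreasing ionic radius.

Mn²⁺ > Mn³⁺ > Mn⁴⁺

Same element, different charge: the more highly charged cation has fewer electrons and a greater effective nuclear charge per electron, making Mn⁴⁺ the smallest.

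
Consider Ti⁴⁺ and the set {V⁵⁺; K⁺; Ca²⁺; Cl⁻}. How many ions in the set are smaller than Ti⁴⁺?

1

Isoelectronic series (18 e⁻ each). Size is set by nuclear charge: more protons means a smaller ion. V⁵⁺ (Z=23), Ti⁴⁺ (Z=22), Ca²⁺ (Z=20), K⁺ (Z=19), Cl⁻ (Z=17).
Overall: V⁵⁺ < Ti⁴⁺ < Ca²⁺ < K⁺ < Cl⁻. Ti⁴⁺ has 1 below it and 3 above. That's 1.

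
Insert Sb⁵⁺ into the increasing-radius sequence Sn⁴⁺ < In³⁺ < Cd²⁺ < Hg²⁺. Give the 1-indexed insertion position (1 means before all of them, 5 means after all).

Electron counts and nuclear charges: Sb⁵⁺: 46 e⁻, Z=51, Sn⁴⁺: 46 e⁻, Z=50, In³⁺: 46 e⁻, Z=49, Cd²⁺: 46 e⁻, Z=48, Hg²⁺: 78 e⁻, Z=80. Sb⁵⁺ < Sn⁴⁺ (isoelectronic, higher Z=51 is smaller); Sn⁴⁺ < In³⁺ (isoelectronic, higher Z=50 is smaller); In³⁺ < Cd²⁺ (both 46 e⁻, Z=49>48); Cd²⁺ < Hg²⁺ (same group, 1 shell fewer).
With Sb⁵⁺ included the full order is Sb⁵⁺ < Sn⁴⁺ < In³⁺ < Cd²⁺ < Hg²⁺, so it takes position 1.

1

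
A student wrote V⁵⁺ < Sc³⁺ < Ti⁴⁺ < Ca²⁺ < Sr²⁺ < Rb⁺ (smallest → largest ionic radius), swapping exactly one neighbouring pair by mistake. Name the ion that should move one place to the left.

Ti⁴⁺

Check each adjacent pair. Sc³⁺ and Ti⁴⁺ are reversed: both have 18 electrons but Z(Ti)=22 > Z(Sc)=21, so Ti⁴⁺ should be the smaller of the two. No other neighbouring pair contradicts the periodic trends, so Ti⁴⁺ is the ion listed too late.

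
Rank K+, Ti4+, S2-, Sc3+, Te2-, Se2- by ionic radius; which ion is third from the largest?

S2-

Electron counts and nuclear charges: Ti4+ (Z=22, 18 e⁻), Sc3+ (Z=21, 18 e⁻), K+ (Z=19, 18 e⁻), S2- (Z=16, 18 e⁻), Se2- (Z=34, 36 e⁻), Te2- (Z=52, 54 e⁻). Ti4+ < Sc3+ (isoelectronic, higher Z=22 is smaller); Sc3+ < K+ (both 18 e⁻, Z=21>19); K+ < S2- (both 18 e⁻, Z=19>16); S2- < Se2- (same group, 1 shell fewer); Se2- < Te2- (same group, period 4 vs 5).
Ordering: Ti4+ < Sc3+ < K+ < S2- < Se2- < Te2-. The third largest is S2-.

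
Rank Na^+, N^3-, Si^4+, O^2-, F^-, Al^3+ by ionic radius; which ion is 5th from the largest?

Each ion has 10 electrons. The ranking follows nuclear charge in reverse — greater Z gives a smaller radius. Si^4+ (Z=14), Al^3+ (Z=13), Na^+ (Z=11), F^- (Z=9), O^2- (Z=8), N^3- (Z=7).
That gives Si^4+ < Al^3+ < Na^+ < F^- < O^2- < N^3-. From the largest end, number 5 is Al^3+.

Al^3+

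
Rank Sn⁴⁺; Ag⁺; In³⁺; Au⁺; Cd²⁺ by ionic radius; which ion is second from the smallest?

Electron counts and nuclear charges: Sn⁴⁺ (Z=50, 46 e⁻), In³⁺ (Z=49, 46 e⁻), Cd²⁺ (Z=48, 46 e⁻), Ag⁺ (Z=47, 46 e⁻), Au⁺ (Z=79, 78 e⁻). Sn⁴⁺ < In³⁺ (both 46 e⁻, Z=50>49); In³⁺ < Cd²⁺ (isoelectronic, higher Z=49 is smaller); Cd²⁺ < Ag⁺ (isoelectronic, higher Z=48 is smaller); Ag⁺ < Au⁺ (same group, period 5 vs 6).
That gives Sn⁴⁺ < In³⁺ < Cd²⁺ < Ag⁺ < Au⁺. From the smallest end, number 2 is In³⁺.

In³⁺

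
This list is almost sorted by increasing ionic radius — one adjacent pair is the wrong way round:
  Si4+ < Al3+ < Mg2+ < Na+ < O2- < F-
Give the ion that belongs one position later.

The pair O2-, F- is the wrong way round — both have 10 electrons but Z(F)=9 > Z(O)=8, so F- should be the smaller of the two. All other adjacent pairs agree with periodic trends, so O2- is the misplaced ion.

O2-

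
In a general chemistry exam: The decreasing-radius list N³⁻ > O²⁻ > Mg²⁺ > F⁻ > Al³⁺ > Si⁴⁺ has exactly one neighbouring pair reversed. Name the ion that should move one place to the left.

F⁻

Compare adjacent ions: they are isoelectronic (10 e⁻) and Mg has more protons than F (12 vs 9), making Mg²⁺ smaller — yet in this decreasing list Mg²⁺ sits before F⁻. Nothing else is reversed, so F⁻ should move one place to the left.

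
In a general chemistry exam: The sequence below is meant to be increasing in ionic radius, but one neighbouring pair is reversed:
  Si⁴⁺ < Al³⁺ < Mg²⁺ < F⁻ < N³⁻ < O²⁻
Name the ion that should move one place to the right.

Compare adjacent ions: O²⁻ and N³⁻ share 10 electrons; the higher nuclear charge on O (Z=8) contracts it more, so O²⁻ < N³⁻ — yet in this increasing list N³⁻ sits before O²⁻. Nothing else is reversed, so N³⁻ should move one place to the right.

N³⁻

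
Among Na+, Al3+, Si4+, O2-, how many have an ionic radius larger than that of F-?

Isoelectronic series (10 e⁻ each). Size is set by nuclear charge: more protons means a smaller ion. Si4+ (Z=14), Al3+ (Z=13), Na+ (Z=11), F- (Z=9), O2- (Z=8).
Placing each against F-: smaller — Si4+, Al3+, Na+; larger — O2-. That's 1.

1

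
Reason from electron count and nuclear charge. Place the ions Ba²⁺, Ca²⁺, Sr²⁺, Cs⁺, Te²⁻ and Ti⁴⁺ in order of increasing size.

Ti⁴⁺ < Ca²⁺ < Sr²⁺ < Ba²⁺ < Cs⁺ < Te²⁻

Electron counts and nuclear charges: Ti⁴⁺ has 18 e⁻ (Z=22), Ca²⁺ has 18 e⁻ (Z=20), Sr²⁺ has 36 e⁻ (Z=38), Ba²⁺ has 54 e⁻ (Z=56), Cs⁺ has 54 e⁻ (Z=55), Te²⁻ has 54 e⁻ (Z=52). Ti⁴⁺ < Ca²⁺ (both 18 e⁻, Z=22>20); Ca²⁺ < Sr²⁺ (same group, period 4 vs 5); Sr²⁺ < Ba²⁺ (same group, period 5 vs 6); Ba²⁺ < Cs⁺ (isoelectronic, higher Z=56 is smaller); Cs⁺ < Te²⁻ (isoelectronic, higher Z=55 is smaller).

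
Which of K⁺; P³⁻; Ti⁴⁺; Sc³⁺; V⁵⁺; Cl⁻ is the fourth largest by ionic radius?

All of these have 18 electrons (isoelectronic). With the same electron cloud, the ion with the most protons pulls it in tightest. Nuclear charges: V⁵⁺ (Z=23), Ti⁴⁺ (Z=22), Sc³⁺ (Z=21), K⁺ (Z=19), Cl⁻ (Z=17), P³⁻ (Z=15). Highest Z is smallest.
That gives V⁵⁺ < Ti⁴⁺ < Sc³⁺ < K⁺ < Cl⁻ < P³⁻. From the largest end, number 4 is Sc³⁺.

Sc³⁺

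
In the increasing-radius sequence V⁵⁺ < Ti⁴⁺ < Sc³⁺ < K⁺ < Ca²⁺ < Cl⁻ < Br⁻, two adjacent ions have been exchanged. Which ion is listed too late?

Ca²⁺

Scanning neighbour by neighbour, only K⁺/Ca²⁺ violates a trend: Ca²⁺ and K⁺ share 18 electrons; the higher nuclear charge on Ca (Z=20) contracts it more, so Ca²⁺ < K⁺. That makes Ca²⁺ the one sitting a position late relative to where it belongs.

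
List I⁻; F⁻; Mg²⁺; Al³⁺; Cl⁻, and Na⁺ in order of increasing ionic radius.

First list Z and electron count for each: Al³⁺ has 10 e⁻ (Z=13), Mg²⁺ has 10 e⁻ (Z=12), Na⁺ has 10 e⁻ (Z=11), F⁻ has 10 e⁻ (Z=9), Cl⁻ has 18 e⁻ (Z=17), I⁻ has 54 e⁻ (Z=53). Al³⁺ < Mg²⁺ (isoelectronic, higher Z=13 is smaller); Mg²⁺ < Na⁺ (isoelectronic, higher Z=12 is smaller); Na⁺ < F⁻ (isoelectronic, higher Z=11 is smaller); F⁻ < Cl⁻ (same group, period 2 vs 3); Cl⁻ < I⁻ (same group, period 3 vs 5).

Al³⁺ < Mg²⁺ < Na⁺ < F⁻ < Cl⁻ < I⁻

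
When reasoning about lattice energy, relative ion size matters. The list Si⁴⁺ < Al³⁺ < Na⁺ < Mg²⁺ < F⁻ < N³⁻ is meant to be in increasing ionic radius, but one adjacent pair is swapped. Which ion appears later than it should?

Mg²⁺

Check each adjacent pair. Na⁺ and Mg²⁺ are reversed: both have 10 electrons but Z(Mg)=12 > Z(Na)=11, so Mg²⁺ should be the smaller of the two. No other neighbouring pair contradicts the periodic trends, so Mg²⁺ is the ion listed too late.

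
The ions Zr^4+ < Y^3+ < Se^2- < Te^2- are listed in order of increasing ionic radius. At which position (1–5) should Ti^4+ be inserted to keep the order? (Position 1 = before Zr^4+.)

1

First list Z and electron count for each: Ti^4+ has 18 e⁻ (Z=22), Zr^4+ has 36 e⁻ (Z=40), Y^3+ has 36 e⁻ (Z=39), Se^2- has 36 e⁻ (Z=34), Te^2- has 54 e⁻ (Z=52). Ti^4+ < Zr^4+ (same group, period 4 vs 5); Zr^4+ < Y^3+ (both 36 e⁻, Z=40>39); Y^3+ < Se^2- (both 36 e⁻, Z=39>34); Se^2- < Te^2- (same group, 1 shell fewer).
The complete sequence is Ti^4+ < Zr^4+ < Y^3+ < Se^2- < Te^2-. Ti^4+ sits at position 1.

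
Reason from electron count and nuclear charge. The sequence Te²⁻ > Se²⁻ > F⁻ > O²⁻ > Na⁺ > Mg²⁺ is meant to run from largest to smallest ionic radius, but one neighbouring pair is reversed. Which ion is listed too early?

F⁻

Compare adjacent ions: both have 10 electrons but Z(F)=9 > Z(O)=8, so F⁻ should be the smaller of the two — yet in this decreasing list F⁻ sits before O²⁻. Nothing else is reversed, so F⁻ should move one place to the right.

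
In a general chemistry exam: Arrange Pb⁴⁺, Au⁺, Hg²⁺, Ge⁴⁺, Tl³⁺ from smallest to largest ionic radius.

Ge⁴⁺ < Pb⁴⁺ < Tl³⁺ < Hg²⁺ < Au⁺

Tabulating Z and e⁻: Ge⁴⁺ has 28 e⁻ (Z=32), Pb⁴⁺ has 78 e⁻ (Z=82), Tl³⁺ has 78 e⁻ (Z=81), Hg²⁺ has 78 e⁻ (Z=80), Au⁺ has 78 e⁻ (Z=79). Ge⁴⁺ < Pb⁴⁺ (same group, 2 shells fewer); Pb⁴⁺ < Tl³⁺ (isoelectronic, higher Z=82 is smaller); Tl³⁺ < Hg²⁺ (both 78 e⁻, Z=81>80); Hg²⁺ < Au⁺ (isoelectronic, higher Z=80 is smaller).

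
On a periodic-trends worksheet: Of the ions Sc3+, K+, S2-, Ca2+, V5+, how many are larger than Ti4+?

Isoelectronic series (18 e⁻ each). Size is set by nuclear charge: more protons means a smaller ion. V5+ (Z=23), Ti4+ (Z=22), Sc3+ (Z=21), Ca2+ (Z=20), K+ (Z=19), S2- (Z=16).
Placing each against Ti4+: smaller — V5+; larger — Sc3+, Ca2+, K+, S2-. Count: 4.

4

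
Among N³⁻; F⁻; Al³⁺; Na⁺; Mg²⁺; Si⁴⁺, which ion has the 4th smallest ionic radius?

Na⁺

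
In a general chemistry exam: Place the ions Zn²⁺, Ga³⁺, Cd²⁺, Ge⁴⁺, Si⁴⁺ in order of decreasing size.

Cd²⁺ > Zn²⁺ > Ga³⁺ > Ge⁴⁺ > Si⁴⁺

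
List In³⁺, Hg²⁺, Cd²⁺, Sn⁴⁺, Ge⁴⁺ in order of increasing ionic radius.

Ge⁴⁺ < Sn⁴⁺ < In³⁺ < Cd²⁺ < Hg²⁺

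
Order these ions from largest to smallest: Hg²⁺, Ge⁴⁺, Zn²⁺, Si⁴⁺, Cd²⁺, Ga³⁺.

Work out protons and electrons: Si⁴⁺ (Z=14, 10 e⁻), Ge⁴⁺ (Z=32, 28 e⁻), Ga³⁺ (Z=31, 28 e⁻), Zn²⁺ (Z=30, 28 e⁻), Cd²⁺ (Z=48, 46 e⁻), Hg²⁺ (Z=80, 78 e⁻). Si⁴⁺ < Ge⁴⁺ (same group, 1 shell fewer); Ge⁴⁺ < Ga³⁺ (both 28 e⁻, Z=32>31); Ga³⁺ < Zn²⁺ (isoelectronic, higher Z=31 is smaller); Zn²⁺ < Cd²⁺ (same group, period 4 vs 5); Cd²⁺ < Hg²⁺ (same group, period 5 vs 6).

Hg²⁺ > Cd²⁺ > Zn²⁺ > Ga³⁺ > Ge⁴⁺ > Si⁴⁺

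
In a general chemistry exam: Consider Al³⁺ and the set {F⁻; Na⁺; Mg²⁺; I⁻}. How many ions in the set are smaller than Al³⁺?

Al³⁺: 10 e⁻, Z=13, Mg²⁺: 10 e⁻, Z=12, Na⁺: 10 e⁻, Z=11, F⁻: 10 e⁻, Z=9, I⁻: 54 e⁻, Z=53. Al³⁺ < Mg²⁺ (both 10 e⁻, Z=13>12); Mg²⁺ < Na⁺ (both 10 e⁻, Z=12>11); Na⁺ < F⁻ (isoelectronic, higher Z=11 is smaller); F⁻ < I⁻ (same group, period 2 vs 5).
Ordering all of them (including Al³⁺) by radius gives Al³⁺ < Mg²⁺ < Na⁺ < F⁻ < I⁻. Count: 0.

0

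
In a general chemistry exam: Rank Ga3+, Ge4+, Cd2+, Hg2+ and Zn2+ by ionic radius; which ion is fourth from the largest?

Ga3+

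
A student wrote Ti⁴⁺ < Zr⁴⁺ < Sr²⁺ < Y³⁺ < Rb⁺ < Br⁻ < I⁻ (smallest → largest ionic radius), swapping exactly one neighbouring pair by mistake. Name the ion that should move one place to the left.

Check each adjacent pair. Sr²⁺ and Y³⁺ are reversed: Y³⁺ and Sr²⁺ share 36 electrons; the higher nuclear charge on Y (Z=39) contracts it more, so Y³⁺ < Sr²⁺. No other neighbouring pair contradicts the periodic trends, so Y³⁺ is the ion listed too late.

Y³⁺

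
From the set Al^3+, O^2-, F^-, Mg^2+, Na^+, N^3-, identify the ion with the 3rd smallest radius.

Na^+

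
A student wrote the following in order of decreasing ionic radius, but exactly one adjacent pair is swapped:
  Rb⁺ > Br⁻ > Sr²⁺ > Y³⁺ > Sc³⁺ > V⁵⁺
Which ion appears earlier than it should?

Rb⁺

Compare adjacent ions: Rb⁺ and Br⁻ share 36 electrons; the higher nuclear charge on Rb (Z=37) contracts it more, so Rb⁺ < Br⁻ — yet in this decreasing list Rb⁺ sits before Br⁻. Nothing else is reversed, so Rb⁺ should move one place to the right.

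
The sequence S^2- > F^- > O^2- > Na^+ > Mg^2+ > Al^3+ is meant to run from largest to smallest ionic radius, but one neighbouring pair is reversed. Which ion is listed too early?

F^-

Compare adjacent ions: both have 10 electrons but Z(F)=9 > Z(O)=8, so F^- should be the smaller of the two — yet in this decreasing list F^- sits before O^2-. Nothing else is reversed, so F^- should move one place to the right.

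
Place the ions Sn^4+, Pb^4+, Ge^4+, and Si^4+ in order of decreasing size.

Pb^4+ > Sn^4+ > Ge^4+ > Si^4+

These ions sit in one column with identical charge. Each step down the periodic table adds a principal shell, increasing the radius.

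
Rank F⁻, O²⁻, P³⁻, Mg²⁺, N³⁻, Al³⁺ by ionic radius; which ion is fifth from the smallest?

Al³⁺ (Z=13, 10 e⁻), Mg²⁺ (Z=12, 10 e⁻), F⁻ (Z=9, 10 e⁻), O²⁻ (Z=8, 10 e⁻), N³⁻ (Z=7, 10 e⁻), P³⁻ (Z=15, 18 e⁻). Al³⁺ < Mg²⁺ (both 10 e⁻, Z=13>12); Mg²⁺ < F⁻ (isoelectronic, higher Z=12 is smaller); F⁻ < O²⁻ (both 10 e⁻, Z=9>8); O²⁻ < N³⁻ (both 10 e⁻, Z=8>7); N³⁻ < P³⁻ (same group, 1 shell fewer).
Full ascending order: Al³⁺ < Mg²⁺ < F⁻ < O²⁻ < N³⁻ < P³⁻. Counting from the smallest, position 5 is N³⁻.

N³⁻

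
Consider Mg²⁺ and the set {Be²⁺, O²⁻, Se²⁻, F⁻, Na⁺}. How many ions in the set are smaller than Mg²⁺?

1

Work out protons and electrons: Be²⁺ has 2 e⁻ (Z=4), Mg²⁺ has 10 e⁻ (Z=12), Na⁺ has 10 e⁻ (Z=11), F⁻ has 10 e⁻ (Z=9), O²⁻ has 10 e⁻ (Z=8), Se²⁻ has 36 e⁻ (Z=34). Be²⁺ < Mg²⁺ (same group, 1 shell fewer); Mg²⁺ < Na⁺ (both 10 e⁻, Z=12>11); Na⁺ < F⁻ (isoelectronic, higher Z=11 is smaller); F⁻ < O²⁻ (both 10 e⁻, Z=9>8); O²⁻ < Se²⁻ (same group, 2 shells fewer).
Overall: Be²⁺ < Mg²⁺ < Na⁺ < F⁻ < O²⁻ < Se²⁻. Mg²⁺ has 1 below it and 4 above. That's 1.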